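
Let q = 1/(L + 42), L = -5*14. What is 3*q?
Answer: -3/28 ≈ -0.10714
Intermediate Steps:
L = -70
q = -1/28 (q = 1/(-70 + 42) = 1/(-28) = -1/28 ≈ -0.035714)
3*q = 3*(-1/28) = -3/28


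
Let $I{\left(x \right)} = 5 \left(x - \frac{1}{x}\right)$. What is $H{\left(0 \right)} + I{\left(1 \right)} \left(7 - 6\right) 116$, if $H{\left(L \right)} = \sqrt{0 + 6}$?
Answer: $\sqrt{6} \approx 2.4495$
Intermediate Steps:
$H{\left(L \right)} = \sqrt{6}$
$I{\left(x \right)} = - \frac{5}{x} + 5 x$
$H{\left(0 \right)} + I{\left(1 \right)} \left(7 - 6\right) 116 = \sqrt{6} + \left(- \frac{5}{1} + 5 \cdot 1\right) \left(7 - 6\right) 116 = \sqrt{6} + \left(\left(-5\right) 1 + 5\right) 1 \cdot 116 = \sqrt{6} + \left(-5 + 5\right) 1 \cdot 116 = \sqrt{6} + 0 \cdot 1 \cdot 116 = \sqrt{6} + 0 \cdot 116 = \sqrt{6} + 0 = \sqrt{6}$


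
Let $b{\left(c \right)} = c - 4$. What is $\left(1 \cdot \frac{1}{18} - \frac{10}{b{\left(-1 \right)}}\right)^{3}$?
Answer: $\frac{50653}{5832} \approx 8.6854$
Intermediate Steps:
$b{\left(c \right)} = -4 + c$
$\left(1 \cdot \frac{1}{18} - \frac{10}{b{\left(-1 \right)}}\right)^{3} = \left(1 \cdot \frac{1}{18} - \frac{10}{-4 - 1}\right)^{3} = \left(1 \cdot \frac{1}{18} - \frac{10}{-5}\right)^{3} = \left(\frac{1}{18} - -2\right)^{3} = \left(\frac{1}{18} + 2\right)^{3} = \left(\frac{37}{18}\right)^{3} = \frac{50653}{5832}$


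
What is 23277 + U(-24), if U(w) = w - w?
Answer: 23277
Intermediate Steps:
U(w) = 0
23277 + U(-24) = 23277 + 0 = 23277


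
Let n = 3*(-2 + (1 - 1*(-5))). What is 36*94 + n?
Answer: 3396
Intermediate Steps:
n = 12 (n = 3*(-2 + (1 + 5)) = 3*(-2 + 6) = 3*4 = 12)
36*94 + n = 36*94 + 12 = 3384 + 12 = 3396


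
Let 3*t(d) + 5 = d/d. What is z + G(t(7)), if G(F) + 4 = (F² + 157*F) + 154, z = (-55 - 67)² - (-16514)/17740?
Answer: 1183669373/79830 ≈ 14827.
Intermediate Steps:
t(d) = -4/3 (t(d) = -5/3 + (d/d)/3 = -5/3 + (⅓)*1 = -5/3 + ⅓ = -4/3)
z = 132029337/8870 (z = (-122)² - (-16514)/17740 = 14884 - 1*(-8257/8870) = 14884 + 8257/8870 = 132029337/8870 ≈ 14885.)
G(F) = 150 + F² + 157*F (G(F) = -4 + ((F² + 157*F) + 154) = -4 + (154 + F² + 157*F) = 150 + F² + 157*F)
z + G(t(7)) = 132029337/8870 + (150 + (-4/3)² + 157*(-4/3)) = 132029337/8870 + (150 + 16/9 - 628/3) = 132029337/8870 - 518/9 = 1183669373/79830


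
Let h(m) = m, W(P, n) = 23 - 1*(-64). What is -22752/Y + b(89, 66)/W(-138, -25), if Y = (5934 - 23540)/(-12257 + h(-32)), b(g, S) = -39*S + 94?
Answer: -12184402208/765861 ≈ -15909.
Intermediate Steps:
W(P, n) = 87 (W(P, n) = 23 + 64 = 87)
b(g, S) = 94 - 39*S
Y = 17606/12289 (Y = (5934 - 23540)/(-12257 - 32) = -17606/(-12289) = -17606*(-1/12289) = 17606/12289 ≈ 1.4327)
-22752/Y + b(89, 66)/W(-138, -25) = -22752/17606/12289 + (94 - 39*66)/87 = -22752*12289/17606 + (94 - 2574)*(1/87) = -139799664/8803 - 2480*1/87 = -139799664/8803 - 2480/87 = -12184402208/765861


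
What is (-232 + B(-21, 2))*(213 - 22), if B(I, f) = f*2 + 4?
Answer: -42784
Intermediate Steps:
B(I, f) = 4 + 2*f (B(I, f) = 2*f + 4 = 4 + 2*f)
(-232 + B(-21, 2))*(213 - 22) = (-232 + (4 + 2*2))*(213 - 22) = (-232 + (4 + 4))*191 = (-232 + 8)*191 = -224*191 = -42784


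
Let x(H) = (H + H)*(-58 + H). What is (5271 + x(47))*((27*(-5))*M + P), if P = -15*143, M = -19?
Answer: 1779540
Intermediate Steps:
x(H) = 2*H*(-58 + H) (x(H) = (2*H)*(-58 + H) = 2*H*(-58 + H))
P = -2145
(5271 + x(47))*((27*(-5))*M + P) = (5271 + 2*47*(-58 + 47))*((27*(-5))*(-19) - 2145) = (5271 + 2*47*(-11))*(-135*(-19) - 2145) = (5271 - 1034)*(2565 - 2145) = 4237*420 = 1779540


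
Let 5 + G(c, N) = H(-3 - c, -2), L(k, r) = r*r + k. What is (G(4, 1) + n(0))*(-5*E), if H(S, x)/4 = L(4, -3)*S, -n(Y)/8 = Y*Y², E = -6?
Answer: -11070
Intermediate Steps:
L(k, r) = k + r² (L(k, r) = r² + k = k + r²)
n(Y) = -8*Y³ (n(Y) = -8*Y*Y² = -8*Y³)
H(S, x) = 52*S (H(S, x) = 4*((4 + (-3)²)*S) = 4*((4 + 9)*S) = 4*(13*S) = 52*S)
G(c, N) = -161 - 52*c (G(c, N) = -5 + 52*(-3 - c) = -5 + (-156 - 52*c) = -161 - 52*c)
(G(4, 1) + n(0))*(-5*E) = ((-161 - 52*4) - 8*0³)*(-5*(-6)) = ((-161 - 208) - 8*0)*30 = (-369 + 0)*30 = -369*30 = -11070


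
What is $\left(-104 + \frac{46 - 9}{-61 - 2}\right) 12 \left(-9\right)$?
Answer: $\frac{79068}{7} \approx 11295.0$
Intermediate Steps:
$\left(-104 + \frac{46 - 9}{-61 - 2}\right) 12 \left(-9\right) = \left(-104 + \frac{37}{-63}\right) \left(-108\right) = \left(-104 + 37 \left(- \frac{1}{63}\right)\right) \left(-108\right) = \left(-104 - \frac{37}{63}\right) \left(-108\right) = \left(- \frac{6589}{63}\right) \left(-108\right) = \frac{79068}{7}$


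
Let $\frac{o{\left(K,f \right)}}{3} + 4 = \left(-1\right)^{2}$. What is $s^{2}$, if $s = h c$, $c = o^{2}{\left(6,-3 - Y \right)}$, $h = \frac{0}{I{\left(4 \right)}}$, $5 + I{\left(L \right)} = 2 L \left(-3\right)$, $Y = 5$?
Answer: $0$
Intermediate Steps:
$I{\left(L \right)} = -5 - 6 L$ ($I{\left(L \right)} = -5 + 2 L \left(-3\right) = -5 - 6 L$)
$o{\left(K,f \right)} = -9$ ($o{\left(K,f \right)} = -12 + 3 \left(-1\right)^{2} = -12 + 3 \cdot 1 = -12 + 3 = -9$)
$h = 0$ ($h = \frac{0}{-5 - 24} = \frac{0}{-29} = 0 \left(- \frac{1}{29}\right) = 0$)
$c = 81$ ($c = \left(-9\right)^{2} = 81$)
$s = 0$ ($s = 0 \cdot 81 = 0$)
$s^{2} = 0^{2} = 0$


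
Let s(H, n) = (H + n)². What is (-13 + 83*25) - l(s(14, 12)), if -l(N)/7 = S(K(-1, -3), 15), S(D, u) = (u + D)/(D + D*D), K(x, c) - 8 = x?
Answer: 8259/4 ≈ 2064.8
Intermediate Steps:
K(x, c) = 8 + x
S(D, u) = (D + u)/(D + D²)
l(N) = -11/4 (l(N) = -7*((8 - 1) + 15)/((8 - 1)*(1 + (8 - 1))) = -7*(7 + 15)/(7*(1 + 7)) = -22/8 = -7*11/28 = -11/4)
(-13 + 83*25) - l(s(14, 12)) = (-13 + 83*25) - 1*(-11/4) = (-13 + 2075) + 11/4 = 2062 + 11/4 = 8259/4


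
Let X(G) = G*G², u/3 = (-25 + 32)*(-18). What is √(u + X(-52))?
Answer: I*√140986 ≈ 375.48*I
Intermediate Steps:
u = -378 (u = 3*((-25 + 32)*(-18)) = 3*(7*(-18)) = 3*(-126) = -378)
X(G) = G³
√(u + X(-52)) = √(-378 + (-52)³) = √(-378 - 140608) = √(-140986) = I*√140986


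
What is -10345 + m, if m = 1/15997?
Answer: -165488964/15997 ≈ -10345.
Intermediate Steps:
m = 1/15997 ≈ 6.2512e-5
-10345 + m = -10345 + 1/15997 = -165488964/15997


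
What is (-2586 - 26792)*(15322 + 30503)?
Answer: -1346246850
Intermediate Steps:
(-2586 - 26792)*(15322 + 30503) = -29378*45825 = -1346246850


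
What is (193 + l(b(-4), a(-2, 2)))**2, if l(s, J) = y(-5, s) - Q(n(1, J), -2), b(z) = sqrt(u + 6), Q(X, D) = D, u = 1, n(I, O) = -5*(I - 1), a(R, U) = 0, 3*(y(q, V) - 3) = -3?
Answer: 38809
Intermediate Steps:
y(q, V) = 2 (y(q, V) = 3 + (1/3)*(-3) = 3 - 1 = 2)
n(I, O) = 5 - 5*I (n(I, O) = -5*(-1 + I) = 5 - 5*I)
b(z) = sqrt(7) (b(z) = sqrt(1 + 6) = sqrt(7))
l(s, J) = 4 (l(s, J) = 2 - 1*(-2) = 2 + 2 = 4)
(193 + l(b(-4), a(-2, 2)))**2 = (193 + 4)**2 = 197**2 = 38809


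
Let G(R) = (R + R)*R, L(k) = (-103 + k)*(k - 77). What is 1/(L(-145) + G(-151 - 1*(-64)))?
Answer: 1/70194 ≈ 1.4246e-5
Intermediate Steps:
L(k) = (-103 + k)*(-77 + k)
G(R) = 2*R**2 (G(R) = (2*R)*R = 2*R**2)
1/(L(-145) + G(-151 - 1*(-64))) = 1/((7931 + (-145)**2 - 180*(-145)) + 2*(-151 - 1*(-64))**2) = 1/((7931 + 21025 + 26100) + 2*(-151 + 64)**2) = 1/(55056 + 2*(-87)**2) = 1/(55056 + 2*7569) = 1/(55056 + 15138) = 1/70194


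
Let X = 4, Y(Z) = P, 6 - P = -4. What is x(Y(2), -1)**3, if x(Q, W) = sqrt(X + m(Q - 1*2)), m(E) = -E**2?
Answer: -120*I*sqrt(15) ≈ -464.76*I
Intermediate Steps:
P = 10 (P = 6 - 1*(-4) = 6 + 4 = 10)
Y(Z) = 10
x(Q, W) = sqrt(4 - (-2 + Q)**2) (x(Q, W) = sqrt(4 - (Q - 1*2)**2) = sqrt(4 - (Q - 2)**2) = sqrt(4 - (-2 + Q)**2))
x(Y(2), -1)**3 = (sqrt(10*(4 - 1*10)))**3 = (sqrt(10*(4 - 10)))**3 = (sqrt(10*(-6)))**3 = (sqrt(-60))**3 = (2*I*sqrt(15))**3 = -120*I*sqrt(15)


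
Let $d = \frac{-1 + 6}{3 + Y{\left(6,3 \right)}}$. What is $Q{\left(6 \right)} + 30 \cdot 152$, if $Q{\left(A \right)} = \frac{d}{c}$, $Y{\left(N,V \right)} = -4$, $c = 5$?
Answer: $4559$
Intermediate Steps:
$d = -5$ ($d = \frac{-1 + 6}{3 - 4} = \frac{5}{-1} = 5 \left(-1\right) = -5$)
$Q{\left(A \right)} = -1$ ($Q{\left(A \right)} = - \frac{5}{5} = \left(-5\right) \frac{1}{5} = -1$)
$Q{\left(6 \right)} + 30 \cdot 152 = -1 + 30 \cdot 152 = -1 + 4560 = 4559$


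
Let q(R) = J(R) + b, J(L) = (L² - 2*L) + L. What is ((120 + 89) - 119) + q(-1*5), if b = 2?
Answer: 122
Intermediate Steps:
J(L) = L² - L
q(R) = 2 + R*(-1 + R) (q(R) = R*(-1 + R) + 2 = 2 + R*(-1 + R))
((120 + 89) - 119) + q(-1*5) = ((120 + 89) - 119) + (2 + (-1*5)*(-1 - 1*5)) = (209 - 119) + (2 - 5*(-1 - 5)) = 90 + (2 - 5*(-6)) = 90 + (2 + 30) = 90 + 32 = 122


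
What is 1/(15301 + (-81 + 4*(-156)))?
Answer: 1/14596 ≈ 6.8512e-5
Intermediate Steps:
1/(15301 + (-81 + 4*(-156))) = 1/(15301 + (-81 - 624)) = 1/(15301 - 705) = 1/14596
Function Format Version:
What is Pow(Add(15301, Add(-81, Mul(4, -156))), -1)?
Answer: Rational(1, 14596) ≈ 6.8512e-5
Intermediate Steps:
Pow(Add(15301, Add(-81, Mul(4, -156))), -1) = Pow(Add(15301, Add(-81, -624)), -1) = Pow(Add(15301, -705), -1) = Pow(14596, -1) = Rational(1, 14596)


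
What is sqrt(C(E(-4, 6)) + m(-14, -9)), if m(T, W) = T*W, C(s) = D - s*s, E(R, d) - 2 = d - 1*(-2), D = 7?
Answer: sqrt(33) ≈ 5.7446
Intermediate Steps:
E(R, d) = 4 + d (E(R, d) = 2 + (d - 1*(-2)) = 2 + (d + 2) = 2 + (2 + d) = 4 + d)
C(s) = 7 - s**2 (C(s) = 7 - s*s = 7 - s**2)
sqrt(C(E(-4, 6)) + m(-14, -9)) = sqrt((7 - (4 + 6)**2) - 14*(-9)) = sqrt((7 - 1*10**2) + 126) = sqrt((7 - 1*100) + 126) = sqrt((7 - 100) + 126) = sqrt(-93 + 126) = sqrt(33)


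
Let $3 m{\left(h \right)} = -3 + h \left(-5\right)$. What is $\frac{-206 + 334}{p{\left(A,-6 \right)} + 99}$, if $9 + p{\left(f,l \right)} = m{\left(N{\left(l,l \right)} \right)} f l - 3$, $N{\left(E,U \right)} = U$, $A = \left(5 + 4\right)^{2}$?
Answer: $- \frac{128}{4287} \approx -0.029858$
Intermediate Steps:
$A = 81$ ($A = 9^{2} = 81$)
$m{\left(h \right)} = -1 - \frac{5 h}{3}$ ($m{\left(h \right)} = \frac{-3 + h \left(-5\right)}{3} = \frac{-3 - 5 h}{3} = -1 - \frac{5 h}{3}$)
$p{\left(f,l \right)} = -12 + f l \left(-1 - \frac{5 l}{3}\right)$ ($p{\left(f,l \right)} = -9 + \left(\left(-1 - \frac{5 l}{3}\right) f l - 3\right) = -9 + \left(f \left(-1 - \frac{5 l}{3}\right) l - 3\right) = -9 + \left(f l \left(-1 - \frac{5 l}{3}\right) - 3\right) = -9 + \left(-3 + f l \left(-1 - \frac{5 l}{3}\right)\right) = -12 + f l \left(-1 - \frac{5 l}{3}\right)$)
$\frac{-206 + 334}{p{\left(A,-6 \right)} + 99} = \frac{-206 + 334}{\left(-12 - 27 \left(-6\right) \left(3 + 5 \left(-6\right)\right)\right) + 99} = \frac{128}{\left(-12 - 27 \left(-6\right) \left(3 - 30\right)\right) + 99} = \frac{128}{\left(-12 - 27 \left(-6\right) \left(-27\right)\right) + 99} = \frac{128}{\left(-12 - 4374\right) + 99} = \frac{128}{-4386 + 99} = \frac{128}{-4287} = 128 \left(- \frac{1}{4287}\right) = - \frac{128}{4287}$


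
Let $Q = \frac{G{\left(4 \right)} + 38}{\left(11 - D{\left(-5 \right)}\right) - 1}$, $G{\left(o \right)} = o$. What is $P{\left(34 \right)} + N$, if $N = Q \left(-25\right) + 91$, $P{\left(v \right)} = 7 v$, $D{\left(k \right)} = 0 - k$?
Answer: $119$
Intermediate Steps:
$D{\left(k \right)} = - k$
$Q = \frac{42}{5}$ ($Q = \frac{4 + 38}{\left(11 - \left(-1\right) \left(-5\right)\right) - 1} = \frac{42}{\left(11 - 5\right) - 1} = \frac{42}{6 - 1} = \frac{42}{5} \approx 8.4$)
$N = -119$ ($N = \frac{42}{5} \left(-25\right) + 91 = -210 + 91 = -119$)
$P{\left(34 \right)} + N = 7 \cdot 34 - 119 = 238 - 119 = 119$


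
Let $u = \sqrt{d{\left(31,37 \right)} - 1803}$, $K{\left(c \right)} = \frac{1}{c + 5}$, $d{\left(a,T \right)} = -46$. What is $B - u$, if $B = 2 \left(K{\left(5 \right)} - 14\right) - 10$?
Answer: $- \frac{189}{5} - 43 i \approx -37.8 - 43.0 i$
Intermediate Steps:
$K{\left(c \right)} = \frac{1}{5 + c}$
$u = 43 i$ ($u = \sqrt{-46 - 1803} = \sqrt{-1849} = 43 i \approx 43.0 i$)
$B = - \frac{189}{5}$ ($B = 2 \left(\frac{1}{5 + 5} - 14\right) - 10 = 2 \left(\frac{1}{10} - 14\right) - 10 = 2 \left(- \frac{139}{10}\right) - 10 = - \frac{139}{5} - 10 = - \frac{189}{5} \approx -37.8$)
$B - u = - \frac{189}{5} - 43 i$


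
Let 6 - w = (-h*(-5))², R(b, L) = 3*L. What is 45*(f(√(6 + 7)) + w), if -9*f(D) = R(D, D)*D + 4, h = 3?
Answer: -10070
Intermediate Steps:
w = -219 (w = 6 - (-1*3*(-5))² = 6 - (-3*(-5))² = 6 - 1*15² = 6 - 1*225 = 6 - 225 = -219)
f(D) = -4/9 - D²/3 (f(D) = -((3*D)*D + 4)/9 = -(3*D² + 4)/9 = -(4 + 3*D²)/9 = -4/9 - D²/3)
45*(f(√(6 + 7)) + w) = 45*((-4/9 - (√(6 + 7))²/3) - 219) = 45*((-4/9 - (√13)²/3) - 219) = 45*((-4/9 - ⅓*13) - 219) = 45*((-4/9 - 13/3) - 219) = 45*(-43/9 - 219) = 45*(-2014/9) = -10070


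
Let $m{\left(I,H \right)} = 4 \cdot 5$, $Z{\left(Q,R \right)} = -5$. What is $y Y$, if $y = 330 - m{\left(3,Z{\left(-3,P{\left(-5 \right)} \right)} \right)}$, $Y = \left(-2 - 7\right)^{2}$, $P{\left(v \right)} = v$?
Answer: $25110$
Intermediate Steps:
$Y = 81$ ($Y = \left(-9\right)^{2} = 81$)
$m{\left(I,H \right)} = 20$
$y = 310$ ($y = 330 - 20 = 310$)
$y Y = 310 \cdot 81 = 25110$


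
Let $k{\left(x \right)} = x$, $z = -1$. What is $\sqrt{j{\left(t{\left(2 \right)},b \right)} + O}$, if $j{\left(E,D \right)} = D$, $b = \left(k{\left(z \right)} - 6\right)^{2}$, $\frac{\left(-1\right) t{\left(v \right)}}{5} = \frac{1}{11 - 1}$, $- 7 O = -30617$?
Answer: $\frac{12 \sqrt{1505}}{7} \approx 66.505$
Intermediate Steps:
$O = \frac{30617}{7}$ ($O = \left(- \frac{1}{7}\right) \left(-30617\right) = \frac{30617}{7} \approx 4373.9$)
$t{\left(v \right)} = - \frac{1}{2}$ ($t{\left(v \right)} = - \frac{5}{11 - 1} = - \frac{5}{10} = \left(-5\right) \frac{1}{10} = - \frac{1}{2}$)
$b = 49$ ($b = \left(-1 - 6\right)^{2} = \left(-7\right)^{2} = 49$)
$\sqrt{j{\left(t{\left(2 \right)},b \right)} + O} = \sqrt{49 + \frac{30617}{7}} = \sqrt{\frac{30960}{7}} = \frac{12 \sqrt{1505}}{7}$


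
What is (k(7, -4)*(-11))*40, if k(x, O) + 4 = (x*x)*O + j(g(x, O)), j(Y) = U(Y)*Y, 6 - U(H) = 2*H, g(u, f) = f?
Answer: 112640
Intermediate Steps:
U(H) = 6 - 2*H
j(Y) = Y*(6 - 2*Y) (j(Y) = (6 - 2*Y)*Y = Y*(6 - 2*Y))
k(x, O) = -4 + O*x² + 2*O*(3 - O) (k(x, O) = -4 + ((x*x)*O + 2*O*(3 - O)) = -4 + (x²*O + 2*O*(3 - O)) = -4 + (O*x² + 2*O*(3 - O)) = -4 + O*x² + 2*O*(3 - O))
(k(7, -4)*(-11))*40 = ((-4 - 4*7² - 2*(-4)*(-3 - 4))*(-11))*40 = ((-4 - 4*49 - 2*(-4)*(-7))*(-11))*40 = ((-4 - 196 - 56)*(-11))*40 = -256*(-11)*40 = 2816*40 = 112640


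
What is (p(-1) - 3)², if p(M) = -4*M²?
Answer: 49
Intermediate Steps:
(p(-1) - 3)² = (-4*(-1)² - 3)² = (-4*1 - 3)² = (-4 - 3)² = (-7)² = 49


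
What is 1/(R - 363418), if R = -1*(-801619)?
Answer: 1/438201 ≈ 2.2821e-6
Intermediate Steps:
R = 801619
1/(R - 363418) = 1/(801619 - 363418) = 1/438201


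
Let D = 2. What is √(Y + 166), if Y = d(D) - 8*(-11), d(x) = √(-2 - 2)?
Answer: √(254 + 2*I) ≈ 15.938 + 0.06275*I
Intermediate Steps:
d(x) = 2*I (d(x) = √(-4) = 2*I)
Y = 88 + 2*I (Y = 2*I - 8*(-11) = 2*I + 88 = 88 + 2*I ≈ 88.0 + 2.0*I)
√(Y + 166) = √((88 + 2*I) + 166) = √(254 + 2*I)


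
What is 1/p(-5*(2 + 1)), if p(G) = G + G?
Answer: -1/30 ≈ -0.033333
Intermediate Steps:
p(G) = 2*G
1/p(-5*(2 + 1)) = 1/(2*(-5*(2 + 1))) = 1/(2*(-5*3)) = 1/(2*(-15)) = 1/(-30) = -1/30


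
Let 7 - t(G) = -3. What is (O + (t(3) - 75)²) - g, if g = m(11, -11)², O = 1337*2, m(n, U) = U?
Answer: 6778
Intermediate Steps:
t(G) = 10 (t(G) = 7 - 1*(-3) = 7 + 3 = 10)
O = 2674
g = 121 (g = (-11)² = 121)
(O + (t(3) - 75)²) - g = (2674 + (10 - 75)²) - 1*121 = (2674 + (-65)²) - 121 = (2674 + 4225) - 121 = 6899 - 121 = 6778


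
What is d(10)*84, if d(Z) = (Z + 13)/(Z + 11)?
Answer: 92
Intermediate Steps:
d(Z) = (13 + Z)/(11 + Z)
d(10)*84 = ((13 + 10)/(11 + 10))*84 = (23/21)*84 = 92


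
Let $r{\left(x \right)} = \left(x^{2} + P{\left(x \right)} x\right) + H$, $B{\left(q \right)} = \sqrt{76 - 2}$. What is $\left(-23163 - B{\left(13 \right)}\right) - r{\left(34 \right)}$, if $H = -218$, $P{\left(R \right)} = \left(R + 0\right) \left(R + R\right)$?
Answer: $-102709 - \sqrt{74} \approx -1.0272 \cdot 10^{5}$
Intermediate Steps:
$P{\left(R \right)} = 2 R^{2}$ ($P{\left(R \right)} = R 2 R = 2 R^{2}$)
$B{\left(q \right)} = \sqrt{74}$
$r{\left(x \right)} = -218 + x^{2} + 2 x^{3}$ ($r{\left(x \right)} = \left(x^{2} + 2 x^{2} x\right) - 218 = \left(x^{2} + 2 x^{3}\right) - 218 = -218 + x^{2} + 2 x^{3}$)
$\left(-23163 - B{\left(13 \right)}\right) - r{\left(34 \right)} = \left(-23163 - \sqrt{74}\right) - \left(-218 + 34^{2} + 2 \cdot 34^{3}\right) = \left(-23163 - \sqrt{74}\right) - \left(-218 + 1156 + 2 \cdot 39304\right) = \left(-23163 - \sqrt{74}\right) - \left(-218 + 1156 + 78608\right) = \left(-23163 - \sqrt{74}\right) - 79546 = -102709 - \sqrt{74}$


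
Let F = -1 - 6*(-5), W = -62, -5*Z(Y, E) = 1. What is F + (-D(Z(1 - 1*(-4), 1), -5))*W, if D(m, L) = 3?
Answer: 215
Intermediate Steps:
Z(Y, E) = -⅕ (Z(Y, E) = -⅕*1 = -⅕)
F = 29 (F = -1 + 30 = 29)
F + (-D(Z(1 - 1*(-4), 1), -5))*W = 29 - 1*3*(-62) = 29 - 3*(-62) = 29 + 186 = 215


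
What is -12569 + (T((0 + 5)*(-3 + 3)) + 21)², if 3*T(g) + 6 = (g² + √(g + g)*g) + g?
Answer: -12208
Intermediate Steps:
T(g) = -2 + g/3 + g²/3 + √2*g^(3/2)/3 (T(g) = -2 + ((g² + √(g + g)*g) + g)/3 = -2 + ((g² + √(2*g)*g) + g)/3 = -2 + ((g² + (√2*√g)*g) + g)/3 = -2 + ((g² + √2*g^(3/2)) + g)/3 = -2 + (g + g² + √2*g^(3/2))/3 = -2 + (g/3 + g²/3 + √2*g^(3/2)/3) = -2 + g/3 + g²/3 + √2*g^(3/2)/3)
-12569 + (T((0 + 5)*(-3 + 3)) + 21)² = -12569 + ((-2 + ((0 + 5)*(-3 + 3))/3 + ((0 + 5)*(-3 + 3))²/3 + √2*((0 + 5)*(-3 + 3))^(3/2)/3) + 21)² = -12569 + ((-2 + (5*0)/3 + (5*0)²/3 + √2*(5*0)^(3/2)/3) + 21)² = -12569 + ((-2 + (⅓)*0 + (⅓)*0² + √2*0^(3/2)/3) + 21)² = -12569 + ((-2 + 0 + (⅓)*0 + (⅓)*√2*0) + 21)² = -12569 + ((-2 + 0 + 0 + 0) + 21)² = -12569 + (-2 + 21)² = -12569 + 19² = -12569 + 361 = -12208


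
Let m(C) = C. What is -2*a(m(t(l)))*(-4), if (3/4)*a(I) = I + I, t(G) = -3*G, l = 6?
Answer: -384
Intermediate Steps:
a(I) = 8*I/3 (a(I) = 4*(I + I)/3 = 4*(2*I)/3 = 8*I/3)
-2*a(m(t(l)))*(-4) = -16*(-3*6)/3*(-4) = -16*(-18)/3*(-4) = -2*(-48)*(-4) = 96*(-4) = -384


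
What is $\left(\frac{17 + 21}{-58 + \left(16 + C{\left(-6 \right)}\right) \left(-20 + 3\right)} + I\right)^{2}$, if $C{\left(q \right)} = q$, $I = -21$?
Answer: $\frac{16129}{36} \approx 448.03$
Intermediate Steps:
$\left(\frac{17 + 21}{-58 + \left(16 + C{\left(-6 \right)}\right) \left(-20 + 3\right)} + I\right)^{2} = \left(\frac{17 + 21}{-58 + \left(16 - 6\right) \left(-20 + 3\right)} - 21\right)^{2} = \left(\frac{38}{-58 + 10 \left(-17\right)} - 21\right)^{2} = \left(\frac{38}{-58 - 170} - 21\right)^{2} = \left(\frac{38}{-228} - 21\right)^{2} = \left(38 \left(- \frac{1}{228}\right) - 21\right)^{2} = \left(- \frac{1}{6} - 21\right)^{2} = \left(- \frac{127}{6}\right)^{2} = \frac{16129}{36}$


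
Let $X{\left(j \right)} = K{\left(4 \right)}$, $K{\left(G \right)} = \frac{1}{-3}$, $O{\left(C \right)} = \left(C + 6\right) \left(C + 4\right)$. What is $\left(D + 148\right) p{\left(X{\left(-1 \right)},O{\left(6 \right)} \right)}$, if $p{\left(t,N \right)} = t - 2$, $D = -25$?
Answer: $-287$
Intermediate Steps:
$O{\left(C \right)} = \left(4 + C\right) \left(6 + C\right)$ ($O{\left(C \right)} = \left(6 + C\right) \left(4 + C\right) = \left(4 + C\right) \left(6 + C\right)$)
$K{\left(G \right)} = - \frac{1}{3}$
$X{\left(j \right)} = - \frac{1}{3}$
$p{\left(t,N \right)} = -2 + t$
$\left(D + 148\right) p{\left(X{\left(-1 \right)},O{\left(6 \right)} \right)} = \left(-25 + 148\right) \left(-2 - \frac{1}{3}\right) = 123 \left(- \frac{7}{3}\right) = -287$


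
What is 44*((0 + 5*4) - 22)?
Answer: -88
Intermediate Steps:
44*((0 + 5*4) - 22) = 44*((0 + 20) - 22) = 44*(20 - 22) = 44*(-2) = -88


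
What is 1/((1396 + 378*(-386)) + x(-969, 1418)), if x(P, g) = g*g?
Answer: 1/1866212 ≈ 5.3585e-7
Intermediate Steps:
x(P, g) = g**2
1/((1396 + 378*(-386)) + x(-969, 1418)) = 1/((1396 + 378*(-386)) + 1418**2) = 1/((1396 - 145908) + 2010724) = 1/(-144512 + 2010724) = 1/1866212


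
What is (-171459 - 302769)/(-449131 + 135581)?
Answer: 237114/156775 ≈ 1.5124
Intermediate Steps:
(-171459 - 302769)/(-449131 + 135581) = -474228/(-313550) = -474228*(-1/313550) = 237114/156775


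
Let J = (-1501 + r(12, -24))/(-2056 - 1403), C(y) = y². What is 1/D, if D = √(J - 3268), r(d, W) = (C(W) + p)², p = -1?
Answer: -I*√279437621/969428 ≈ -0.017244*I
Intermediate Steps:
r(d, W) = (-1 + W²)² (r(d, W) = (W² - 1)² = (-1 + W²)²)
J = -109708/1153 (J = (-1501 + (-1 + (-24)²)²)/(-2056 - 1403) = (-1501 + (-1 + 576)²)/(-3459) = (-1501 + 575²)*(-1/3459) = (-1501 + 330625)*(-1/3459) = 329124*(-1/3459) = -109708/1153 ≈ -95.150)
D = 4*I*√279437621/1153 (D = √(-109708/1153 - 3268) = √(-3877712/1153) = 4*I*√279437621/1153 ≈ 57.993*I)
1/D = 1/(4*I*√279437621/1153) = -I*√279437621/969428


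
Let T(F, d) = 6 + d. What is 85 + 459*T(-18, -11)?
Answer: -2210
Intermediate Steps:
85 + 459*T(-18, -11) = 85 + 459*(6 - 11) = 85 + 459*(-5) = 85 - 2295 = -2210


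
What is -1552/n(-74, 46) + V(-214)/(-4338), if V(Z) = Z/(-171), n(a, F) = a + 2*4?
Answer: 95938031/4079889 ≈ 23.515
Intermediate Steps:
n(a, F) = 8 + a (n(a, F) = a + 8 = 8 + a)
V(Z) = -Z/171 (V(Z) = Z*(-1/171) = -Z/171)
-1552/n(-74, 46) + V(-214)/(-4338) = -1552/(8 - 74) - 1/171*(-214)/(-4338) = -1552/(-66) + (214/171)*(-1/4338) = -1552*(-1/66) - 107/370899 = 776/33 - 107/370899 = 95938031/4079889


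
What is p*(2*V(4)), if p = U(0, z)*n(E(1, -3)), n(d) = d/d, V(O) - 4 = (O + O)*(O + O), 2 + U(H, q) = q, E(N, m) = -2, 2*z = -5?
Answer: -612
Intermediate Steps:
z = -5/2 (z = (½)*(-5) = -5/2 ≈ -2.5000)
U(H, q) = -2 + q
V(O) = 4 + 4*O² (V(O) = 4 + (O + O)*(O + O) = 4 + (2*O)*(2*O) = 4 + 4*O²)
n(d) = 1
p = -9/2 (p = (-2 - 5/2)*1 = -9/2*1 = -9/2 ≈ -4.5000)
p*(2*V(4)) = -9*(4 + 4*4²) = -9*(4 + 4*16) = -9*(4 + 64) = -9*68 = -9/2*136 = -612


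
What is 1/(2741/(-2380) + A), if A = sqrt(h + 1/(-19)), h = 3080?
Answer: 123948020/331332275061 + 5664400*sqrt(1111861)/331332275061 ≈ 0.018401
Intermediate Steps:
A = sqrt(1111861)/19 (A = sqrt(3080 + 1/(-19)) = sqrt(3080 - 1/19) = sqrt(58519/19) = sqrt(1111861)/19 ≈ 55.497)
1/(2741/(-2380) + A) = 1/(2741/(-2380) + sqrt(1111861)/19) = 1/(2741*(-1/2380) + sqrt(1111861)/19) = 1/(-2741/2380 + sqrt(1111861)/19)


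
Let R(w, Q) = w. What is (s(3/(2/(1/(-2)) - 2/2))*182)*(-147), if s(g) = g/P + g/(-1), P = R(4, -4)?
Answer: -120393/10 ≈ -12039.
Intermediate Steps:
P = 4
s(g) = -3*g/4 (s(g) = g/4 + g/(-1) = g*(¼) + g*(-1) = g/4 - g = -3*g/4)
(s(3/(2/(1/(-2)) - 2/2))*182)*(-147) = (-9/(4*(2/(1/(-2)) - 2/2))*182)*(-147) = (-9/(4*(2/(-½) - 2*½))*182)*(-147) = (-9/(4*(2*(-2) - 1))*182)*(-147) = (-9/(4*(-4 - 1))*182)*(-147) = (-9/(4*(-5))*182)*(-147) = (-9*(-1)/(4*5)*182)*(-147) = (-¾*(-⅗)*182)*(-147) = ((9/20)*182)*(-147) = (819/10)*(-147) = -120393/10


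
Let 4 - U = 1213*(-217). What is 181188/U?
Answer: 181188/263225 ≈ 0.68834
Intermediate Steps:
U = 263225 (U = 4 - 1213*(-217) = 4 - 1*(-263221) = 4 + 263221 = 263225)
181188/U = 181188/263225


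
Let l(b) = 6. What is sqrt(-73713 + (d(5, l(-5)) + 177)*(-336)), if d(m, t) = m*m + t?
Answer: I*sqrt(143601) ≈ 378.95*I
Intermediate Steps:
d(m, t) = t + m**2 (d(m, t) = m**2 + t = t + m**2)
sqrt(-73713 + (d(5, l(-5)) + 177)*(-336)) = sqrt(-73713 + ((6 + 5**2) + 177)*(-336)) = sqrt(-73713 + ((6 + 25) + 177)*(-336)) = sqrt(-73713 + (31 + 177)*(-336)) = sqrt(-73713 + 208*(-336)) = sqrt(-73713 - 69888) = sqrt(-143601) = I*sqrt(143601)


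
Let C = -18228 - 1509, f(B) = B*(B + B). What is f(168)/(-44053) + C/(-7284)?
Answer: 152768943/106960684 ≈ 1.4283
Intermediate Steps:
f(B) = 2*B**2 (f(B) = B*(2*B) = 2*B**2)
C = -19737
f(168)/(-44053) + C/(-7284) = (2*168**2)/(-44053) - 19737/(-7284) = (2*28224)*(-1/44053) - 19737*(-1/7284) = 56448*(-1/44053) + 6579/2428 = -56448/44053 + 6579/2428 = 152768943/106960684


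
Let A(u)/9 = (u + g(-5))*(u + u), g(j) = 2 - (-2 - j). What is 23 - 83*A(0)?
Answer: 23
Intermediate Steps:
g(j) = 4 + j (g(j) = 2 + (2 + j) = 4 + j)
A(u) = 18*u*(-1 + u) (A(u) = 9*((u + (4 - 5))*(u + u)) = 9*((u - 1)*(2*u)) = 9*((-1 + u)*(2*u)) = 9*(2*u*(-1 + u)) = 18*u*(-1 + u))
23 - 83*A(0) = 23 - 1494*0*(-1 + 0) = 23 - 1494*0*(-1) = 23 - 83*0 = 23 + 0 = 23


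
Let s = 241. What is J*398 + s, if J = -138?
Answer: -54683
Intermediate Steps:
J*398 + s = -138*398 + 241 = -54924 + 241 = -54683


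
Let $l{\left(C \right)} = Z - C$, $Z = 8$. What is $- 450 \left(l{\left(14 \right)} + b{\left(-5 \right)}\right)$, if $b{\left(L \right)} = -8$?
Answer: $6300$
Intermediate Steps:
$l{\left(C \right)} = 8 - C$
$- 450 \left(l{\left(14 \right)} + b{\left(-5 \right)}\right) = - 450 \left(\left(8 - 14\right) - 8\right) = - 450 \left(-6 - 8\right) = \left(-450\right) \left(-14\right) = 6300$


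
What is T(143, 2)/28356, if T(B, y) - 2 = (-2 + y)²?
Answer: 1/14178 ≈ 7.0532e-5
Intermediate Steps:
T(B, y) = 2 + (-2 + y)²
T(143, 2)/28356 = (2 + (-2 + 2)²)/28356 = (2 + 0²)*(1/28356) = (2 + 0)*(1/28356) = 2*(1/28356) = 1/14178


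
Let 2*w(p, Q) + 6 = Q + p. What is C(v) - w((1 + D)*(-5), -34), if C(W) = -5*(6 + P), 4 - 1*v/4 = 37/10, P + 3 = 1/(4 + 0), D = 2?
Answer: 45/4 ≈ 11.250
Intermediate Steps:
P = -11/4 (P = -3 + 1/(4 + 0) = -3 + 1/4 = -11/4 ≈ -2.7500)
v = 6/5 (v = 16 - 148/10 = 16 - 4*37/10 = 16 - 74/5 = 6/5 ≈ 1.2000)
w(p, Q) = -3 + Q/2 + p/2 (w(p, Q) = -3 + (Q + p)/2 = -3 + (Q/2 + p/2) = -3 + Q/2 + p/2)
C(W) = -65/4 (C(W) = -5*(6 - 11/4) = -5*13/4 = -65/4)
C(v) - w((1 + D)*(-5), -34) = -65/4 - (-3 + (1/2)*(-34) + ((1 + 2)*(-5))/2) = -65/4 - (-3 - 17 + (3*(-5))/2) = -65/4 - (-3 - 17 + (1/2)*(-15)) = -65/4 - (-3 - 17 - 15/2) = -65/4 - 1*(-55/2) = -65/4 + 55/2 = 45/4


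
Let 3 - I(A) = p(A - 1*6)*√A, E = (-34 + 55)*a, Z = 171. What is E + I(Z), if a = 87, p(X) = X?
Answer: 1830 - 495*√19 ≈ -327.65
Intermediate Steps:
E = 1827 (E = (-34 + 55)*87 = 21*87 = 1827)
I(A) = 3 - √A*(-6 + A) (I(A) = 3 - (A - 1*6)*√A = 3 - (A - 6)*√A = 3 - (-6 + A)*√A = 3 - √A*(-6 + A))
E + I(Z) = 1827 + (3 + √171*(6 - 1*171)) = 1827 + (3 + (3*√19)*(6 - 171)) = 1827 + (3 + (3*√19)*(-165)) = 1827 + (3 - 495*√19) = 1830 - 495*√19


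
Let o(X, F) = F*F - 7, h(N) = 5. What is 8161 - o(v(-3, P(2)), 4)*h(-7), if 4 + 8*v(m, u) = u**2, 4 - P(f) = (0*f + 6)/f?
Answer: 8116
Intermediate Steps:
P(f) = 4 - 6/f (P(f) = 4 - (0*f + 6)/f = 4 - (0 + 6)/f = 4 - 6/f)
v(m, u) = -1/2 + u**2/8
o(X, F) = -7 + F**2 (o(X, F) = F**2 - 7 = -7 + F**2)
8161 - o(v(-3, P(2)), 4)*h(-7) = 8161 - (-7 + 4**2)*5 = 8161 - (-7 + 16)*5 = 8161 - 9*5 = 8161 - 1*45 = 8161 - 45 = 8116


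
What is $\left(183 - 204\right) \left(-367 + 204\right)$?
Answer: $3423$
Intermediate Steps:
$\left(183 - 204\right) \left(-367 + 204\right) = \left(183 - 204\right) \left(-163\right) = \left(-21\right) \left(-163\right) = 3423$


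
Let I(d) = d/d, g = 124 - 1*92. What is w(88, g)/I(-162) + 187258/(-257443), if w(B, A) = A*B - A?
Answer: 716534054/257443 ≈ 2783.3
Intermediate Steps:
g = 32 (g = 124 - 92 = 32)
I(d) = 1
w(B, A) = -A + A*B
w(88, g)/I(-162) + 187258/(-257443) = (32*(-1 + 88))/1 + 187258/(-257443) = (32*87)*1 + 187258*(-1/257443) = 2784*1 - 187258/257443 = 2784 - 187258/257443 = 716534054/257443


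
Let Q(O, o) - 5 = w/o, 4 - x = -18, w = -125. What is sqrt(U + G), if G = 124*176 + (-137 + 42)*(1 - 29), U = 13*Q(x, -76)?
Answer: sqrt(35479631)/38 ≈ 156.75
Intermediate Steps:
x = 22 (x = 4 - 1*(-18) = 4 + 18 = 22)
Q(O, o) = 5 - 125/o
U = 6565/76 (U = 13*(5 - 125/(-76)) = 13*(5 - 125*(-1/76)) = 13*(5 + 125/76) = 13*(505/76) = 6565/76 ≈ 86.382)
G = 24484 (G = 21824 - 95*(-28) = 21824 + 2660 = 24484)
sqrt(U + G) = sqrt(6565/76 + 24484) = sqrt(1867349/76) = sqrt(35479631)/38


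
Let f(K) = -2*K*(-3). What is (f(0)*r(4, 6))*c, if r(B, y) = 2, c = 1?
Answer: 0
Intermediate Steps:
f(K) = 6*K
(f(0)*r(4, 6))*c = ((6*0)*2)*1 = (0*2)*1 = 0*1 = 0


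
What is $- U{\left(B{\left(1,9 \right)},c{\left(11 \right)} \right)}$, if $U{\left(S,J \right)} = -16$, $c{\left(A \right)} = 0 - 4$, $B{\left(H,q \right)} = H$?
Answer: $16$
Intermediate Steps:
$c{\left(A \right)} = -4$ ($c{\left(A \right)} = 0 - 4 = -4$)
$- U{\left(B{\left(1,9 \right)},c{\left(11 \right)} \right)} = \left(-1\right) \left(-16\right) = 16$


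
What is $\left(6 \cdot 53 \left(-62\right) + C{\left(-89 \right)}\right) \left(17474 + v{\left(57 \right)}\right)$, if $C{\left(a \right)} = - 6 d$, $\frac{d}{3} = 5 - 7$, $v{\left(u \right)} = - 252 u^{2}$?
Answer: $15769072320$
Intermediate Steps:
$d = -6$ ($d = 3 \left(5 - 7\right) = 3 \left(-2\right) = -6$)
$C{\left(a \right)} = 36$ ($C{\left(a \right)} = \left(-6\right) \left(-6\right) = 36$)
$\left(6 \cdot 53 \left(-62\right) + C{\left(-89 \right)}\right) \left(17474 + v{\left(57 \right)}\right) = \left(6 \cdot 53 \left(-62\right) + 36\right) \left(17474 - 252 \cdot 57^{2}\right) = \left(318 \left(-62\right) + 36\right) \left(17474 - 818748\right) = \left(-19716 + 36\right) \left(17474 - 818748\right) = \left(-19680\right) \left(-801274\right) = 15769072320$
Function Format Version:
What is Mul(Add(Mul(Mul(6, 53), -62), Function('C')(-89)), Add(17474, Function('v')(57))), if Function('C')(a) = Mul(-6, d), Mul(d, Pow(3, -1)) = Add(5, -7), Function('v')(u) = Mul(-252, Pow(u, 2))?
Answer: 15769072320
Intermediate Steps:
d = -6 (d = Mul(3, Add(5, -7)) = Mul(3, -2) = -6)
Function('C')(a) = 36 (Function('C')(a) = Mul(-6, -6) = 36)
Mul(Add(Mul(Mul(6, 53), -62), Function('C')(-89)), Add(17474, Function('v')(57))) = Mul(Add(Mul(Mul(6, 53), -62), 36), Add(17474, Mul(-252, Pow(57, 2)))) = Mul(Add(Mul(318, -62), 36), Add(17474, Mul(-252, 3249))) = Mul(Add(-19716, 36), Add(17474, -818748)) = Mul(-19680, -801274) = 15769072320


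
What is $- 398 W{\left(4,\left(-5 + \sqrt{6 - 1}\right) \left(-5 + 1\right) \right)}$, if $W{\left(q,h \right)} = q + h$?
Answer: $-9552 + 1592 \sqrt{5} \approx -5992.2$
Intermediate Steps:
$W{\left(q,h \right)} = h + q$
$- 398 W{\left(4,\left(-5 + \sqrt{6 - 1}\right) \left(-5 + 1\right) \right)} = - 398 \left(\left(-5 + \sqrt{6 - 1}\right) \left(-5 + 1\right) + 4\right) = - 398 \left(\left(-5 + \sqrt{5}\right) \left(-4\right) + 4\right) = - 398 \left(\left(20 - 4 \sqrt{5}\right) + 4\right) = - 398 \left(24 - 4 \sqrt{5}\right) = -9552 + 1592 \sqrt{5}$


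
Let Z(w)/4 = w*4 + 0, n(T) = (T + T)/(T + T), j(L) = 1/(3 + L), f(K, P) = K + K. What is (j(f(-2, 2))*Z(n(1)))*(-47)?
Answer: 752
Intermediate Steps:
f(K, P) = 2*K
n(T) = 1 (n(T) = (2*T)/((2*T)) = (2*T)*(1/(2*T)) = 1)
Z(w) = 16*w (Z(w) = 4*(w*4 + 0) = 4*(4*w + 0) = 4*(4*w) = 16*w)
(j(f(-2, 2))*Z(n(1)))*(-47) = ((16*1)/(3 + 2*(-2)))*(-47) = (16/(3 - 4))*(-47) = (16/(-1))*(-47) = -1*16*(-47) = -16*(-47) = 752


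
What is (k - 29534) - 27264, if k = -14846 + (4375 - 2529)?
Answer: -69798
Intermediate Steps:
k = -13000 (k = -14846 + 1846 = -13000)
(k - 29534) - 27264 = (-13000 - 29534) - 27264 = -42534 - 27264 = -69798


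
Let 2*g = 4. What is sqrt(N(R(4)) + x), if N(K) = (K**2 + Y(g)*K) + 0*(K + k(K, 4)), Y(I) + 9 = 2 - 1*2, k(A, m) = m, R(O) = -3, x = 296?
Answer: 2*sqrt(83) ≈ 18.221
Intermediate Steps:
g = 2 (g = (1/2)*4 = 2)
Y(I) = -9 (Y(I) = -9 + (2 - 1*2) = -9 + (2 - 2) = -9 + 0 = -9)
N(K) = K**2 - 9*K (N(K) = (K**2 - 9*K) + 0*(K + 4) = (K**2 - 9*K) + 0*(4 + K) = (K**2 - 9*K) + 0 = K**2 - 9*K)
sqrt(N(R(4)) + x) = sqrt(-3*(-9 - 3) + 296) = sqrt(-3*(-12) + 296) = sqrt(36 + 296) = sqrt(332) = 2*sqrt(83)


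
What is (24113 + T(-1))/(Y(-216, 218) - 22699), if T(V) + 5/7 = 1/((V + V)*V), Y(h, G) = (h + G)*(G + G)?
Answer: -337579/305578 ≈ -1.1047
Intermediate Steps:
Y(h, G) = 2*G*(G + h) (Y(h, G) = (G + h)*(2*G) = 2*G*(G + h))
T(V) = -5/7 + 1/(2*V²) (T(V) = -5/7 + 1/((V + V)*V) = -5/7 + 1/(((2*V))*V) = -5/7 + (1/(2*V))/V = -5/7 + 1/(2*V²))
(24113 + T(-1))/(Y(-216, 218) - 22699) = (24113 + (-5/7 + (½)/(-1)²))/(2*218*(218 - 216) - 22699) = (24113 + (-5/7 + (½)*1))/(2*218*2 - 22699) = (24113 + (-5/7 + ½))/(872 - 22699) = (24113 - 3/14)/(-21827) = (337579/14)*(-1/21827) = -337579/305578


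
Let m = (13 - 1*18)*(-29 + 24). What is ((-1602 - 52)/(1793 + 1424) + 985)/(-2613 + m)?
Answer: -3167091/8325596 ≈ -0.38040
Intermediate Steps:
m = 25 (m = (13 - 18)*(-5) = -5*(-5) = 25)
((-1602 - 52)/(1793 + 1424) + 985)/(-2613 + m) = ((-1602 - 52)/(1793 + 1424) + 985)/(-2613 + 25) = (-1654/3217 + 985)/(-2588) = (-1654*1/3217 + 985)*(-1/2588) = (-1654/3217 + 985)*(-1/2588) = (3167091/3217)*(-1/2588) = -3167091/8325596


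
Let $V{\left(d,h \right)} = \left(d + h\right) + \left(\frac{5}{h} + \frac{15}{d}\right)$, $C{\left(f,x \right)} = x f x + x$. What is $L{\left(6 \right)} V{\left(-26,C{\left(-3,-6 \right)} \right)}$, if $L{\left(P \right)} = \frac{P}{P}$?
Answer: $- \frac{104200}{741} \approx -140.62$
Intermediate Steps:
$C{\left(f,x \right)} = x + f x^{2}$ ($C{\left(f,x \right)} = f x x + x = f x^{2} + x = x + f x^{2}$)
$V{\left(d,h \right)} = d + h + \frac{5}{h} + \frac{15}{d}$
$L{\left(P \right)} = 1$
$L{\left(6 \right)} V{\left(-26,C{\left(-3,-6 \right)} \right)} = 1 \left(-26 - 6 \left(1 - -18\right) + \frac{5}{\left(-6\right) \left(1 - -18\right)} + \frac{15}{-26}\right) = 1 \left(-26 - 6 \left(1 + 18\right) + \frac{5}{\left(-6\right) \left(1 + 18\right)} + 15 \left(- \frac{1}{26}\right)\right) = 1 \left(-26 - 114 + \frac{5}{\left(-6\right) 19} - \frac{15}{26}\right) = 1 \left(-26 - 114 + \frac{5}{-114} - \frac{15}{26}\right) = 1 \left(-26 - 114 + 5 \left(- \frac{1}{114}\right) - \frac{15}{26}\right) = 1 \left(-26 - 114 - \frac{5}{114} - \frac{15}{26}\right) = 1 \left(- \frac{104200}{741}\right) = - \frac{104200}{741}$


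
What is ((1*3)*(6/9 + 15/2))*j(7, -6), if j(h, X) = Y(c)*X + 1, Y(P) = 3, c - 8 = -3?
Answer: -833/2 ≈ -416.50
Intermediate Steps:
c = 5 (c = 8 - 3 = 5)
j(h, X) = 1 + 3*X (j(h, X) = 3*X + 1 = 1 + 3*X)
((1*3)*(6/9 + 15/2))*j(7, -6) = ((1*3)*(6/9 + 15/2))*(1 + 3*(-6)) = (3*(6*(⅑) + 15*(½)))*(1 - 18) = (3*(⅔ + 15/2))*(-17) = (3*(49/6))*(-17) = (49/2)*(-17) = -833/2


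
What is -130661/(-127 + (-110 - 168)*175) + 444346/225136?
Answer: 25545179869/5490729336 ≈ 4.6524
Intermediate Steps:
-130661/(-127 + (-110 - 168)*175) + 444346/225136 = -130661/(-127 - 278*175) + 444346*(1/225136) = -130661/(-127 - 48650) + 222173/112568 = -130661/(-48777) + 222173/112568 = -130661*(-1/48777) + 222173/112568 = 130661/48777 + 222173/112568 = 25545179869/5490729336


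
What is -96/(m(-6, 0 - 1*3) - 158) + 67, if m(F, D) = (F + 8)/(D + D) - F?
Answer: 30907/457 ≈ 67.630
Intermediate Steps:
m(F, D) = -F + (8 + F)/(2*D) (m(F, D) = (8 + F)/((2*D)) - F = (8 + F)*(1/(2*D)) - F = (8 + F)/(2*D) - F = -F + (8 + F)/(2*D))
-96/(m(-6, 0 - 1*3) - 158) + 67 = -96/((4 + (½)*(-6) - 1*(0 - 1*3)*(-6))/(0 - 1*3) - 158) + 67 = -96/((4 - 3 - 1*(0 - 3)*(-6))/(0 - 3) - 158) + 67 = -96/((4 - 3 - 1*(-3)*(-6))/(-3) - 158) + 67 = -96/(-(4 - 3 - 18)/3 - 158) + 67 = -96/(-⅓*(-17) - 158) + 67 = -96/(17/3 - 158) + 67 = -96/(-457/3) + 67 = -96*(-3/457) + 67 = 288/457 + 67 = 30907/457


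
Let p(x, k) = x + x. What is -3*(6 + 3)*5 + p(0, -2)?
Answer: -135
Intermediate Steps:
p(x, k) = 2*x
-3*(6 + 3)*5 + p(0, -2) = -3*(6 + 3)*5 + 2*0 = -3*9*5 + 0 = -27*5 + 0 = -135 + 0 = -135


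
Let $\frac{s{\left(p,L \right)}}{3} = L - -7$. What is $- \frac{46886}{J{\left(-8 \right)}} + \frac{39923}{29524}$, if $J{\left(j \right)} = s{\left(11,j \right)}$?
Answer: $\frac{1384382033}{88572} \approx 15630.0$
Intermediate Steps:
$s{\left(p,L \right)} = 21 + 3 L$ ($s{\left(p,L \right)} = 3 \left(L - -7\right) = 3 \left(L + 7\right) = 3 \left(7 + L\right) = 21 + 3 L$)
$J{\left(j \right)} = 21 + 3 j$
$- \frac{46886}{J{\left(-8 \right)}} + \frac{39923}{29524} = - \frac{46886}{21 + 3 \left(-8\right)} + \frac{39923}{29524} = - \frac{46886}{21 - 24} + 39923 \cdot \frac{1}{29524} = - \frac{46886}{-3} + \frac{39923}{29524} = \left(-46886\right) \left(- \frac{1}{3}\right) + \frac{39923}{29524} = \frac{46886}{3} + \frac{39923}{29524} = \frac{1384382033}{88572}$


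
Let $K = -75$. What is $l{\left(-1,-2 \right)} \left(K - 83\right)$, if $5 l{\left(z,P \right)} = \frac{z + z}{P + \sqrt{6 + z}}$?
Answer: $\frac{632}{5} + \frac{316 \sqrt{5}}{5} \approx 267.72$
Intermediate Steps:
$l{\left(z,P \right)} = \frac{2 z}{5 \left(P + \sqrt{6 + z}\right)}$ ($l{\left(z,P \right)} = \frac{\left(z + z\right) \frac{1}{P + \sqrt{6 + z}}}{5} = \frac{2 z \frac{1}{P + \sqrt{6 + z}}}{5} = \frac{2 z}{5 \left(P + \sqrt{6 + z}\right)}$)
$l{\left(-1,-2 \right)} \left(K - 83\right) = \frac{2}{5} \left(-1\right) \frac{1}{-2 + \sqrt{6 - 1}} \left(-75 - 83\right) = \frac{2}{5} \left(-1\right) \frac{1}{-2 + \sqrt{5}} \left(-158\right) = - \frac{2}{5 \left(-2 + \sqrt{5}\right)} \left(-158\right) = \frac{316}{5 \left(-2 + \sqrt{5}\right)}$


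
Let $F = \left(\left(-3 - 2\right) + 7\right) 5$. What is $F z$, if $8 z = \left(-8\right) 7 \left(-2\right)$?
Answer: $140$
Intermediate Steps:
$z = 14$ ($z = \frac{\left(-8\right) 7 \left(-2\right)}{8} = \frac{\left(-56\right) \left(-2\right)}{8} = \frac{1}{8} \cdot 112 = 14$)
$F = 10$ ($F = \left(-5 + 7\right) 5 = 2 \cdot 5 = 10$)
$F z = 10 \cdot 14 = 140$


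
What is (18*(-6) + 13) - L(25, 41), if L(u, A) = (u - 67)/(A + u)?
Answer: -1038/11 ≈ -94.364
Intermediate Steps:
L(u, A) = (-67 + u)/(A + u)
(18*(-6) + 13) - L(25, 41) = (18*(-6) + 13) - (-67 + 25)/(41 + 25) = (-108 + 13) - (-42)/66 = -95 - (-42)/66 = -95 - 1*(-7/11) = -95 + 7/11 = -1038/11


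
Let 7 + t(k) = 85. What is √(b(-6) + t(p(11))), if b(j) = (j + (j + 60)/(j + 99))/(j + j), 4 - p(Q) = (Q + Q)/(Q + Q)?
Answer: 8*√1178/31 ≈ 8.8573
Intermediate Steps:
p(Q) = 3 (p(Q) = 4 - (Q + Q)/(Q + Q) = 4 - 2*Q/(2*Q) = 4 - 2*Q*1/(2*Q) = 4 - 1*1 = 4 - 1 = 3)
b(j) = (j + (60 + j)/(99 + j))/(2*j) (b(j) = (j + (60 + j)/(99 + j))/((2*j)) = (j + (60 + j)/(99 + j))*(1/(2*j)) = (j + (60 + j)/(99 + j))/(2*j))
t(k) = 78 (t(k) = -7 + 85 = 78)
√(b(-6) + t(p(11))) = √((½)*(60 + (-6)² + 100*(-6))/(-6*(99 - 6)) + 78) = √((½)*(-⅙)*(60 + 36 - 600)/93 + 78) = √((½)*(-⅙)*(1/93)*(-504) + 78) = √(14/31 + 78) = √(2432/31) = 8*√1178/31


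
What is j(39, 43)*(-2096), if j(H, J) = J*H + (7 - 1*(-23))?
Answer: -3577872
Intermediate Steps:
j(H, J) = 30 + H*J (j(H, J) = H*J + (7 + 23) = H*J + 30 = 30 + H*J)
j(39, 43)*(-2096) = (30 + 39*43)*(-2096) = (30 + 1677)*(-2096) = 1707*(-2096) = -3577872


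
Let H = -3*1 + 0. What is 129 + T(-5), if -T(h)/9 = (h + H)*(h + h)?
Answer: -591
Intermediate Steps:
H = -3 (H = -3 + 0 = -3)
T(h) = -18*h*(-3 + h) (T(h) = -9*(h - 3)*(h + h) = -9*(-3 + h)*2*h = -18*h*(-3 + h))
129 + T(-5) = 129 + 18*(-5)*(3 - 1*(-5)) = 129 + 18*(-5)*(3 + 5) = 129 + 18*(-5)*8 = 129 - 720 = -591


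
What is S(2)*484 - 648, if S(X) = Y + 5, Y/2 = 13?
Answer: 14356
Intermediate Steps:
Y = 26 (Y = 2*13 = 26)
S(X) = 31 (S(X) = 26 + 5 = 31)
S(2)*484 - 648 = 31*484 - 648 = 15004 - 648 = 14356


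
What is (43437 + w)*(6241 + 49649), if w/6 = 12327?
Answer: 6561430110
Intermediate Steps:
w = 73962 (w = 6*12327 = 73962)
(43437 + w)*(6241 + 49649) = (43437 + 73962)*(6241 + 49649) = 117399*55890 = 6561430110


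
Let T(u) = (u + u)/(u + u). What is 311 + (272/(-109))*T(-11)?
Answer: 33627/109 ≈ 308.50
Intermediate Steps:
T(u) = 1 (T(u) = (2*u)/((2*u)) = (2*u)*(1/(2*u)) = 1)
311 + (272/(-109))*T(-11) = 311 + (272/(-109))*1 = 311 + (272*(-1/109))*1 = 311 - 272/109*1 = 311 - 272/109 = 33627/109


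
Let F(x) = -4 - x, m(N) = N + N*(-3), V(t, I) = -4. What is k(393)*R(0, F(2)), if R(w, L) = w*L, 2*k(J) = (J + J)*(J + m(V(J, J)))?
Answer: 0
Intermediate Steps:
m(N) = -2*N (m(N) = N - 3*N = -2*N)
k(J) = J*(8 + J) (k(J) = ((J + J)*(J - 2*(-4)))/2 = ((2*J)*(J + 8))/2 = ((2*J)*(8 + J))/2 = (2*J*(8 + J))/2 = J*(8 + J))
R(w, L) = L*w
k(393)*R(0, F(2)) = (393*(8 + 393))*((-4 - 1*2)*0) = (393*401)*((-4 - 2)*0) = 157593*(-6*0) = 157593*0 = 0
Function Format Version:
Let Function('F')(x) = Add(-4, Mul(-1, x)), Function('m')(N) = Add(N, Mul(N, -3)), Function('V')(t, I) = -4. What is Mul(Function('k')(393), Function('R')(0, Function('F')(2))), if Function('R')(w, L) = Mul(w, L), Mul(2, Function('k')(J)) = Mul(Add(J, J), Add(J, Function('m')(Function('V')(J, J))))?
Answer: 0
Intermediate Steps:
Function('m')(N) = Mul(-2, N) (Function('m')(N) = Add(N, Mul(-3, N)) = Mul(-2, N))
Function('k')(J) = Mul(J, Add(8, J)) (Function('k')(J) = Mul(Rational(1, 2), Mul(Add(J, J), Add(J, Mul(-2, -4)))) = Mul(Rational(1, 2), Mul(Mul(2, J), Add(J, 8))) = Mul(Rational(1, 2), Mul(Mul(2, J), Add(8, J))) = Mul(Rational(1, 2), Mul(2, J, Add(8, J))) = Mul(J, Add(8, J)))
Function('R')(w, L) = Mul(L, w)
Mul(Function('k')(393), Function('R')(0, Function('F')(2))) = Mul(Mul(393, Add(8, 393)), Mul(Add(-4, Mul(-1, 2)), 0)) = Mul(Mul(393, 401), Mul(Add(-4, -2), 0)) = Mul(157593, Mul(-6, 0)) = Mul(157593, 0) = 0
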